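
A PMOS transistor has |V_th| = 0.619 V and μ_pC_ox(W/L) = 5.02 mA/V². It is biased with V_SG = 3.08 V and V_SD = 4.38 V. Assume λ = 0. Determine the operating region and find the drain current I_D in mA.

Saturation; I_D = 15.2 mA

V_ov = V_SG − |V_th| = 3.08 − 0.619 = 2.46 V.
Since V_SD = 4.38 V ≥ V_ov = 2.46 V, the device is in saturation.
I_D = ½ k_p V_ov² = 0.5 × 5.02 × 2.46² = 15.2 mA.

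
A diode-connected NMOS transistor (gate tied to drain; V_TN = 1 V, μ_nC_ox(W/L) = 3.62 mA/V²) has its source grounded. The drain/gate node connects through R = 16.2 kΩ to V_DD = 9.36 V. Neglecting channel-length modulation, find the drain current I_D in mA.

With gate tied to drain, V_GS = V_DS ≥ V_GS − V_TN, so the device is in saturation.
KCL at the drain: ½ k_n (V_GS − V_TN)² = (V_DD − V_GS)/R.
Let x = V_GS − 1. Then 29.3 x² + x − 8.36 = 0, giving x = 0.517 V (positive root), so V_GS = 1.52 V.
I_D = (V_DD − V_GS)/R = (9.36 − 1.52) / 16.2 = 0.484 mA.

I_D = 0.484 mA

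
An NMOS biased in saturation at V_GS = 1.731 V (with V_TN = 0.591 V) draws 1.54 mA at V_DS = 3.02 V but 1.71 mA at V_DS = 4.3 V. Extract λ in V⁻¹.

With V_GS fixed, I_D ∝ (1 + λ V_DS) in saturation, so I_D2/I_D1 = (1 + λ V_DS2)/(1 + λ V_DS1).
1.71/1.54 = 1.11 = (1 + 4.3 λ)/(1 + 3.02 λ).
Solving: λ (I_D1 V_DS2 − I_D2 V_DS1) = I_D2 − I_D1, so λ = (1.71 − 1.54) / (1.54 × 4.3 − 1.71 × 3.02) = 0.17 / 1.46 = 0.117 V⁻¹.

λ = 0.117 V⁻¹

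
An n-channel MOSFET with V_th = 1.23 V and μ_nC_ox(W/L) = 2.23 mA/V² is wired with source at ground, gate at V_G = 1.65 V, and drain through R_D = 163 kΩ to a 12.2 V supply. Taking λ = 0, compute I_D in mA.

I_D = 0.0743 mA

V_GS = V_G = 1.65 V, so V_ov = 1.65 − 1.23 = 0.42 V.
Assume saturation: I_D = ½ k_n V_ov² = 0.5 × 2.23 × 0.42² = 0.197 mA, giving V_DS = V_DD − I_D R_D = 12.2 − 0.197 × 163 = -19.9 V.
But -19.9 V < V_ov = 0.42 V, so the device is actually in triode.
In triode I_D = k_n[V_ov V_DS − ½ V_DS²] and I_D = (V_DD − V_DS)/R_D. Equating: 182 V_DS² − 153.7 V_DS + 12.2 = 0, giving V_DS = 0.0887 V (the root below V_ov).
I_D = (12.2 − 0.0887) / 163 = 0.0743 mA.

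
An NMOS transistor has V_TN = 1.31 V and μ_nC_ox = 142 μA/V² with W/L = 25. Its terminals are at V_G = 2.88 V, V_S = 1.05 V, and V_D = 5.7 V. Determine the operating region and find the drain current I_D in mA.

Saturation; I_D = 0.480 mA

V_GS = V_G − V_S = 2.88 − 1.05 = 1.83 V; V_DS = V_D − V_S = 5.7 − 1.05 = 4.65 V.
k_n = μ_nC_ox · (W/L) = 3.55 mA/V².
V_ov = V_GS − V_TN = 1.83 − 1.31 = 0.52 V.
Since V_DS = 4.65 V ≥ V_ov = 0.52 V, the device is in saturation.
I_D = ½ k_n V_ov² = 0.5 × 3.55 × 0.52² = 0.48 mA.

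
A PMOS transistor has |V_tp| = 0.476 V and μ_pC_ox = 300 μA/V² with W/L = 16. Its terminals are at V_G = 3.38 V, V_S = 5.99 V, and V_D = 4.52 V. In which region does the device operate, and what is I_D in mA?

V_SG = V_S − V_G = 5.99 − 3.38 = 2.61 V; V_SD = V_S − V_D = 5.99 − 4.52 = 1.47 V.
k_p = μ_pC_ox · (W/L) = 4.8 mA/V².
V_ov = V_SG − |V_tp| = 2.61 − 0.476 = 2.13 V.
Since V_SD = 1.47 V < V_ov = 2.13 V, the device is in the triode region.
I_D = k_p [V_ov · V_SD − ½ V_SD²] = 4.8 × [2.13 × 1.47 − 0.5 × 1.47²] = 9.87 mA.

Triode; I_D = 9.87 mA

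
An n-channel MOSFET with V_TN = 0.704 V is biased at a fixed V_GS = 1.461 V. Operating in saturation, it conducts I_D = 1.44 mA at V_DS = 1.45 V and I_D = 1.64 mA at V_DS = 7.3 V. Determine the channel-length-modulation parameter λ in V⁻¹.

With V_GS fixed, I_D ∝ (1 + λ V_DS) in saturation, so I_D2/I_D1 = (1 + λ V_DS2)/(1 + λ V_DS1).
1.64/1.44 = 1.139 = (1 + 7.3 λ)/(1 + 1.45 λ).
Solving: λ (I_D1 V_DS2 − I_D2 V_DS1) = I_D2 − I_D1, so λ = (1.64 − 1.44) / (1.44 × 7.3 − 1.64 × 1.45) = 0.2 / 8.13 = 0.0246 V⁻¹.

λ = 0.0246 V⁻¹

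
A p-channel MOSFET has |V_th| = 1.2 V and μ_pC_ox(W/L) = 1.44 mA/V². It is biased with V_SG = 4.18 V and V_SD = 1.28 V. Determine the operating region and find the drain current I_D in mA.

Triode; I_D = 4.31 mA

V_ov = V_SG − |V_th| = 4.18 − 1.2 = 2.98 V.
Since V_SD = 1.28 V < V_ov = 2.98 V, the device is in the triode region.
I_D = k_p [V_ov · V_SD − ½ V_SD²] = 1.44 × [2.98 × 1.28 − 0.5 × 1.28²] = 4.31 mA.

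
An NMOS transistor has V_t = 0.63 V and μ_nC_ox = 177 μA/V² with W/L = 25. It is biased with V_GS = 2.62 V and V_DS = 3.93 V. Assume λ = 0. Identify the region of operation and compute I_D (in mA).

Saturation; I_D = 8.76 mA

k_n = μ_nC_ox · (W/L) = 4.425 mA/V².
V_ov = V_GS − V_t = 2.62 − 0.63 = 1.99 V.
Since V_DS = 3.93 V ≥ V_ov = 1.99 V, the device is in saturation.
I_D = ½ k_n V_ov² = 0.5 × 4.425 × 1.99² = 8.76 mA.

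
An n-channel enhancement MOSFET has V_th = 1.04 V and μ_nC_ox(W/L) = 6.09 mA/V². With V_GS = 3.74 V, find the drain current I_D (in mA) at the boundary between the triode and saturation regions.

I_D = 22.2 mA

At the boundary V_DS = V_ov = V_GS − V_th = 3.74 − 1.04 = 2.7 V.
I_D = ½ k_n V_ov² = 0.5 × 6.09 × 2.7² = 22.2 mA.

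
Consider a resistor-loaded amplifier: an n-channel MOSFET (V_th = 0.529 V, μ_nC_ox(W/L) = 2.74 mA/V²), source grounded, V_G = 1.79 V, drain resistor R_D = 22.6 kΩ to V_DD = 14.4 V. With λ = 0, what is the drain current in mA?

I_D = 0.628 mA

V_GS = V_G = 1.79 V, so V_ov = 1.79 − 0.529 = 1.26 V.
Assume saturation: I_D = ½ k_n V_ov² = 0.5 × 2.74 × 1.26² = 2.18 mA, giving V_DS = V_DD − I_D R_D = 14.4 − 2.18 × 22.6 = -34.8 V.
But -34.8 V < V_ov = 1.26 V, so the device is actually in triode.
In triode I_D = k_n[V_ov V_DS − ½ V_DS²] and I_D = (V_DD − V_DS)/R_D. Equating: 31 V_DS² − 79.09 V_DS + 14.4 = 0, giving V_DS = 0.197 V (the root below V_ov).
I_D = (14.4 − 0.197) / 22.6 = 0.628 mA.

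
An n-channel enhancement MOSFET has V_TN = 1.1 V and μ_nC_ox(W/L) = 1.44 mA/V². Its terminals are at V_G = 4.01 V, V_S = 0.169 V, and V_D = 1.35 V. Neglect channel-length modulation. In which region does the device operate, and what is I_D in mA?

V_GS = V_G − V_S = 4.01 − 0.169 = 3.84 V; V_DS = V_D − V_S = 1.35 − 0.169 = 1.18 V.
V_ov = V_GS − V_TN = 3.84 − 1.1 = 2.74 V.
Since V_DS = 1.18 V < V_ov = 2.74 V, the device is in the triode region.
I_D = k_n [V_ov · V_DS − ½ V_DS²] = 1.44 × [2.74 × 1.18 − 0.5 × 1.18²] = 3.66 mA.

Triode; I_D = 3.66 mA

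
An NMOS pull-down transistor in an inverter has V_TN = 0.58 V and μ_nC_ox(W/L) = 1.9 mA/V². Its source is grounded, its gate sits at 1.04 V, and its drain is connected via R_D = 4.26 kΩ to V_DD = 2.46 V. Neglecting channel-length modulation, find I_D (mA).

I_D = 0.201 mA

V_GS = V_G = 1.04 V, so V_ov = 1.04 − 0.58 = 0.46 V.
Assume saturation: I_D = ½ k_n V_ov² = 0.5 × 1.9 × 0.46² = 0.201 mA, giving V_DS = V_DD − I_D R_D = 2.46 − 0.201 × 4.26 = 1.6 V.
V_DS = 1.6 V ≥ V_ov = 0.46 V, confirming saturation.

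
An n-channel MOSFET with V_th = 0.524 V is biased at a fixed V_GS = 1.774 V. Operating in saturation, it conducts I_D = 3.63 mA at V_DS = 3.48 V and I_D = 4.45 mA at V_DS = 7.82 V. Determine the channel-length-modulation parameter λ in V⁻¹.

λ = 0.0636 V⁻¹

With V_GS fixed, I_D ∝ (1 + λ V_DS) in saturation, so I_D2/I_D1 = (1 + λ V_DS2)/(1 + λ V_DS1).
4.45/3.63 = 1.226 = (1 + 7.82 λ)/(1 + 3.48 λ).
Solving: λ (I_D1 V_DS2 − I_D2 V_DS1) = I_D2 − I_D1, so λ = (4.45 − 3.63) / (3.63 × 7.82 − 4.45 × 3.48) = 0.82 / 12.9 = 0.0636 V⁻¹.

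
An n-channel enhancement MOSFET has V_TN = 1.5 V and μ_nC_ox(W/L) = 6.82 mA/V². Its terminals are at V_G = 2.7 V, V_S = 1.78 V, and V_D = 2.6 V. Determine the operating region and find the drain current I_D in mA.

V_GS = V_G − V_S = 2.7 − 1.78 = 0.92 V; V_DS = V_D − V_S = 2.6 − 1.78 = 0.82 V.
V_GS = 0.92 V < V_TN = 1.5 V, so the transistor is in cutoff.

Cutoff; I_D = 0 mA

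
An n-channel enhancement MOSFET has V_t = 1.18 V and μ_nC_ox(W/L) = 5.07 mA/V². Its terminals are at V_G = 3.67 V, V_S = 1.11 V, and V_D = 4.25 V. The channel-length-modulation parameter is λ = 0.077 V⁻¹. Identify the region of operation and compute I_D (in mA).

Saturation; I_D = 5.99 mA

V_GS = V_G − V_S = 3.67 − 1.11 = 2.56 V; V_DS = V_D − V_S = 4.25 − 1.11 = 3.14 V.
V_ov = V_GS − V_t = 2.56 − 1.18 = 1.38 V.
Since V_DS = 3.14 V ≥ V_ov = 1.38 V, the device is in saturation.
I_D = ½ k_n V_ov² (1 + λ V_DS) = 0.5 × 5.07 × 1.38² × (1 + 0.077 × 3.14) = 5.99 mA.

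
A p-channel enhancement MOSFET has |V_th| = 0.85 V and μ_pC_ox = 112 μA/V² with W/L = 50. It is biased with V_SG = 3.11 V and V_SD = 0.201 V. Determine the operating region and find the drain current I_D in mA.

Triode; I_D = 2.43 mA

k_p = μ_pC_ox · (W/L) = 5.6 mA/V².
V_ov = V_SG − |V_th| = 3.11 − 0.85 = 2.26 V.
Since V_SD = 0.201 V < V_ov = 2.26 V, the device is in the triode region.
I_D = k_p [V_ov · V_SD − ½ V_SD²] = 5.6 × [2.26 × 0.201 − 0.5 × 0.201²] = 2.43 mA.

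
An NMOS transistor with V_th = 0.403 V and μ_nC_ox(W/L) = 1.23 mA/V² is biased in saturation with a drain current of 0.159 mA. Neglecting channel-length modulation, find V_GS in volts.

In saturation I_D = ½ k_n (V_GS − V_th)², so V_GS − V_th = √(2 I_D / k_n) = √(2 × 0.159 / 1.23) = 0.508 V.
V_GS = 0.403 + 0.508 = 0.911 V.

V_GS = 0.911 V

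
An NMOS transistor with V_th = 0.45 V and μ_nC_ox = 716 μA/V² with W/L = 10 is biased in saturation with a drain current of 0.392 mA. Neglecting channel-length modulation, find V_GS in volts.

k_n = μ_nC_ox · (W/L) = 7.16 mA/V².
In saturation I_D = ½ k_n (V_GS − V_th)², so V_GS − V_th = √(2 I_D / k_n) = √(2 × 0.392 / 7.16) = 0.331 V.
V_GS = 0.45 + 0.331 = 0.781 V.

V_GS = 0.781 V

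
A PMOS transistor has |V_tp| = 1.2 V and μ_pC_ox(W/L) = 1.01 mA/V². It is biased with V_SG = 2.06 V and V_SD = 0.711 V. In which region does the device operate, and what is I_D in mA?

Triode; I_D = 0.362 mA

V_ov = V_SG − |V_tp| = 2.06 − 1.2 = 0.86 V.
Since V_SD = 0.711 V < V_ov = 0.86 V, the device is in the triode region.
I_D = k_p [V_ov · V_SD − ½ V_SD²] = 1.01 × [0.86 × 0.711 − 0.5 × 0.711²] = 0.362 mA.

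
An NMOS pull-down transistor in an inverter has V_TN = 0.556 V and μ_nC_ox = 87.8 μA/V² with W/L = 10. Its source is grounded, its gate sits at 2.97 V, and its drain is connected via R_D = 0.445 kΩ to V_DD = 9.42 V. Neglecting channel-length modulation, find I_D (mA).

V_GS = V_G = 2.97 V, so V_ov = 2.97 − 0.556 = 2.41 V.
k_n = μ_nC_ox · (W/L) = 0.878 mA/V².
Assume saturation: I_D = ½ k_n V_ov² = 0.5 × 0.878 × 2.41² = 2.56 mA, giving V_DS = V_DD − I_D R_D = 9.42 − 2.56 × 0.445 = 8.28 V.
V_DS = 8.28 V ≥ V_ov = 2.41 V, confirming saturation.

I_D = 2.56 mA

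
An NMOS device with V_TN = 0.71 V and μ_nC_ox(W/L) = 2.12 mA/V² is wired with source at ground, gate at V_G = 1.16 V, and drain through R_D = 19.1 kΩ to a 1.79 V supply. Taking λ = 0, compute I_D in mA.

I_D = 0.0882 mA

V_GS = V_G = 1.16 V, so V_ov = 1.16 − 0.71 = 0.45 V.
Assume saturation: I_D = ½ k_n V_ov² = 0.5 × 2.12 × 0.45² = 0.215 mA, giving V_DS = V_DD − I_D R_D = 1.79 − 0.215 × 19.1 = -2.31 V.
But -2.31 V < V_ov = 0.45 V, so the device is actually in triode.
In triode I_D = k_n[V_ov V_DS − ½ V_DS²] and I_D = (V_DD − V_DS)/R_D. Equating: 20.2 V_DS² − 19.22 V_DS + 1.79 = 0, giving V_DS = 0.105 V (the root below V_ov).
I_D = (1.79 − 0.105) / 19.1 = 0.0882 mA.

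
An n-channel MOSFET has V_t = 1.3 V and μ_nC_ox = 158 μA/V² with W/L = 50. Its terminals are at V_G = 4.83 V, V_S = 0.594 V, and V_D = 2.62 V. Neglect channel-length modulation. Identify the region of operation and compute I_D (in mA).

Triode; I_D = 30.8 mA

V_GS = V_G − V_S = 4.83 − 0.594 = 4.24 V; V_DS = V_D − V_S = 2.62 − 0.594 = 2.03 V.
k_n = μ_nC_ox · (W/L) = 7.9 mA/V².
V_ov = V_GS − V_t = 4.24 − 1.3 = 2.94 V.
Since V_DS = 2.03 V < V_ov = 2.94 V, the device is in the triode region.
I_D = k_n [V_ov · V_DS − ½ V_DS²] = 7.9 × [2.94 × 2.03 − 0.5 × 2.03²] = 30.8 mA.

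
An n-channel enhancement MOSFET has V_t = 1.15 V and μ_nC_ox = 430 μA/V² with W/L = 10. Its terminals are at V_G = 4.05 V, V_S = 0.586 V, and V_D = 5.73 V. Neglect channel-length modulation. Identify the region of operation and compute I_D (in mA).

Saturation; I_D = 11.5 mA

V_GS = V_G − V_S = 4.05 − 0.586 = 3.46 V; V_DS = V_D − V_S = 5.73 − 0.586 = 5.14 V.
k_n = μ_nC_ox · (W/L) = 4.3 mA/V².
V_ov = V_GS − V_t = 3.46 − 1.15 = 2.31 V.
Since V_DS = 5.14 V ≥ V_ov = 2.31 V, the device is in saturation.
I_D = ½ k_n V_ov² = 0.5 × 4.3 × 2.31² = 11.5 mA.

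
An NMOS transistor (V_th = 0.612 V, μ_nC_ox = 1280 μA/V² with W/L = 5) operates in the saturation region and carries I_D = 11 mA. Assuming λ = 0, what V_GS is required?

k_n = μ_nC_ox · (W/L) = 6.4 mA/V².
In saturation I_D = ½ k_n (V_GS − V_th)², so V_GS − V_th = √(2 I_D / k_n) = √(2 × 11 / 6.4) = 1.85 V.
V_GS = 0.612 + 1.85 = 2.47 V.

V_GS = 2.47 V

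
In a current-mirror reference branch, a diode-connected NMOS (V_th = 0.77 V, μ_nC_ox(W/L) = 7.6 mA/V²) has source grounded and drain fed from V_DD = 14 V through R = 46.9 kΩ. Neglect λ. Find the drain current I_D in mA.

With gate tied to drain, V_GS = V_DS ≥ V_GS − V_th, so the device is in saturation.
KCL at the drain: ½ k_n (V_GS − V_th)² = (V_DD − V_GS)/R.
Let x = V_GS − 0.77. Then 178 x² + x − 13.23 = 0, giving x = 0.27 V (positive root), so V_GS = 1.04 V.
I_D = (V_DD − V_GS)/R = (14 − 1.04) / 46.9 = 0.276 mA.

I_D = 0.276 mA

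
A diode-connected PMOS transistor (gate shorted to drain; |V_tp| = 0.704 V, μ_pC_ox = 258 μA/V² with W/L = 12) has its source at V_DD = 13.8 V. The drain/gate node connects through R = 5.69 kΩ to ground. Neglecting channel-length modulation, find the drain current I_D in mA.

With gate tied to drain, V_SG = V_SD ≥ V_SG − |V_tp|, so the device is in saturation.
k_p = μ_pC_ox · (W/L) = 3.096 mA/V².
KCL at the drain: ½ k_p (V_SG − |V_tp|)² = (V_DD − V_SG)/R.
Let x = V_SG − 0.704. Then 8.81 x² + x − 13.1 = 0, giving x = 1.16 V (positive root), so V_SG = 1.87 V.
I_D = (V_DD − V_SG)/R = (13.8 − 1.87) / 5.69 = 2.1 mA.

I_D = 2.10 mA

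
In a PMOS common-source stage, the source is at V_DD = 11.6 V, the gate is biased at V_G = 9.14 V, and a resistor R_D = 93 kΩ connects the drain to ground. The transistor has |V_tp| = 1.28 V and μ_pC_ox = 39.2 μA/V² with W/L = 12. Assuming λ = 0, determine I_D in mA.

I_D = 0.122 mA

V_SG = V_DD − V_G = 11.6 − 9.14 = 2.46 V, so V_ov = 2.46 − 1.28 = 1.18 V.
k_p = μ_pC_ox · (W/L) = 0.4704 mA/V².
Assume saturation: I_D = ½ k_p V_ov² = 0.5 × 0.4704 × 1.18² = 0.327 mA, giving V_SD = V_DD − I_D R_D = 11.6 − 0.327 × 93 = -18.9 V.
But -18.9 V < V_ov = 1.18 V, so the device is actually in triode.
In triode I_D = k_p[V_ov V_SD − ½ V_SD²] and I_D = (V_DD − V_SD)/R_D. Equating: 21.9 V_SD² − 52.62 V_SD + 11.6 = 0, giving V_SD = 0.245 V (the root below V_ov).
I_D = (11.6 − 0.245) / 93 = 0.122 mA.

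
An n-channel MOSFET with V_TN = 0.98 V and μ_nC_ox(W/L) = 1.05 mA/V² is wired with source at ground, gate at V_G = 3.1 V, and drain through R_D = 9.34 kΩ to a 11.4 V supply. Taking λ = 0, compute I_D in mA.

V_GS = V_G = 3.1 V, so V_ov = 3.1 − 0.98 = 2.12 V.
Assume saturation: I_D = ½ k_n V_ov² = 0.5 × 1.05 × 2.12² = 2.36 mA, giving V_DS = V_DD − I_D R_D = 11.4 − 2.36 × 9.34 = -10.6 V.
But -10.6 V < V_ov = 2.12 V, so the device is actually in triode.
In triode I_D = k_n[V_ov V_DS − ½ V_DS²] and I_D = (V_DD − V_DS)/R_D. Equating: 4.9 V_DS² − 21.79 V_DS + 11.4 = 0, giving V_DS = 0.606 V (the root below V_ov).
I_D = (11.4 − 0.606) / 9.34 = 1.16 mA.

I_D = 1.16 mA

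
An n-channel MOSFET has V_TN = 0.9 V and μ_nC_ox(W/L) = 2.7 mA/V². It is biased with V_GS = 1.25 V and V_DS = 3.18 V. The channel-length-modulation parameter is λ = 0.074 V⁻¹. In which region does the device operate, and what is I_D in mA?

V_ov = V_GS − V_TN = 1.25 − 0.9 = 0.35 V.
Since V_DS = 3.18 V ≥ V_ov = 0.35 V, the device is in saturation.
I_D = ½ k_n V_ov² (1 + λ V_DS) = 0.5 × 2.7 × 0.35² × (1 + 0.074 × 3.18) = 0.204 mA.

Saturation; I_D = 0.204 mA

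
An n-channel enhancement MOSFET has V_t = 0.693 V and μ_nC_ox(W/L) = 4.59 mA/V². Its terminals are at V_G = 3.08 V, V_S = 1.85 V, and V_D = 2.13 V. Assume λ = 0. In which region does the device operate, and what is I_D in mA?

V_GS = V_G − V_S = 3.08 − 1.85 = 1.23 V; V_DS = V_D − V_S = 2.13 − 1.85 = 0.28 V.
V_ov = V_GS − V_t = 1.23 − 0.693 = 0.537 V.
Since V_DS = 0.28 V < V_ov = 0.537 V, the device is in the triode region.
I_D = k_n [V_ov · V_DS − ½ V_DS²] = 4.59 × [0.537 × 0.28 − 0.5 × 0.28²] = 0.51 mA.

Triode; I_D = 0.510 mA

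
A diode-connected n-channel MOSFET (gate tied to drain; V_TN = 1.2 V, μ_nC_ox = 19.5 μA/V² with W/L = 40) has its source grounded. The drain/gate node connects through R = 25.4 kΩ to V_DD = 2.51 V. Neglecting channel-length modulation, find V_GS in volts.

With gate tied to drain, V_GS = V_DS ≥ V_GS − V_TN, so the device is in saturation.
k_n = μ_nC_ox · (W/L) = 0.78 mA/V².
KCL at the drain: ½ k_n (V_GS − V_TN)² = (V_DD − V_GS)/R.
Let x = V_GS − 1.2. Then 9.91 x² + x − 1.31 = 0, giving x = 0.317 V (positive root), so V_GS = 1.52 V.
I_D = (V_DD − V_GS)/R = (2.51 − 1.52) / 25.4 = 0.0391 mA.

V_GS = 1.52 V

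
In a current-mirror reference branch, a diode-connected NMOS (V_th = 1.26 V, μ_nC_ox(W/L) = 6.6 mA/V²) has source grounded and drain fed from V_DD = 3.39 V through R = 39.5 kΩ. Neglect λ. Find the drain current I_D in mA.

I_D = 0.0508 mA

With gate tied to drain, V_GS = V_DS ≥ V_GS − V_th, so the device is in saturation.
KCL at the drain: ½ k_n (V_GS − V_th)² = (V_DD − V_GS)/R.
Let x = V_GS − 1.26. Then 130 x² + x − 2.13 = 0, giving x = 0.124 V (positive root), so V_GS = 1.38 V.
I_D = (V_DD − V_GS)/R = (3.39 − 1.38) / 39.5 = 0.0508 mA.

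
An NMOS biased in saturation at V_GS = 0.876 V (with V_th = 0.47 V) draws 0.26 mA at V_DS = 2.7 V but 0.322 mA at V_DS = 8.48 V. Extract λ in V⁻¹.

λ = 0.0464 V⁻¹

With V_GS fixed, I_D ∝ (1 + λ V_DS) in saturation, so I_D2/I_D1 = (1 + λ V_DS2)/(1 + λ V_DS1).
0.322/0.26 = 1.238 = (1 + 8.48 λ)/(1 + 2.7 λ).
Solving: λ (I_D1 V_DS2 − I_D2 V_DS1) = I_D2 − I_D1, so λ = (0.322 − 0.26) / (0.26 × 8.48 − 0.322 × 2.7) = 0.062 / 1.34 = 0.0464 V⁻¹.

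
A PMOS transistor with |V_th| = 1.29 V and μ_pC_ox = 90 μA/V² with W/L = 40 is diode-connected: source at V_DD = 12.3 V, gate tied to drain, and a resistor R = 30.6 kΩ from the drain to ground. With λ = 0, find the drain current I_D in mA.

I_D = 0.345 mA

With gate tied to drain, V_SG = V_SD ≥ V_SG − |V_th|, so the device is in saturation.
k_p = μ_pC_ox · (W/L) = 3.6 mA/V².
KCL at the drain: ½ k_p (V_SG − |V_th|)² = (V_DD − V_SG)/R.
Let x = V_SG − 1.29. Then 55.1 x² + x − 11.01 = 0, giving x = 0.438 V (positive root), so V_SG = 1.73 V.
I_D = (V_DD − V_SG)/R = (12.3 − 1.73) / 30.6 = 0.345 mA.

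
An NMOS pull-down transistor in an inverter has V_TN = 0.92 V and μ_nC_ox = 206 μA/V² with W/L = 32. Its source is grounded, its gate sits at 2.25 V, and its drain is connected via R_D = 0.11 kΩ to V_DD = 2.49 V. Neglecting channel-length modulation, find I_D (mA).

I_D = 5.83 mA

V_GS = V_G = 2.25 V, so V_ov = 2.25 − 0.92 = 1.33 V.
k_n = μ_nC_ox · (W/L) = 6.592 mA/V².
Assume saturation: I_D = ½ k_n V_ov² = 0.5 × 6.592 × 1.33² = 5.83 mA, giving V_DS = V_DD − I_D R_D = 2.49 − 5.83 × 0.11 = 1.85 V.
V_DS = 1.85 V ≥ V_ov = 1.33 V, confirming saturation.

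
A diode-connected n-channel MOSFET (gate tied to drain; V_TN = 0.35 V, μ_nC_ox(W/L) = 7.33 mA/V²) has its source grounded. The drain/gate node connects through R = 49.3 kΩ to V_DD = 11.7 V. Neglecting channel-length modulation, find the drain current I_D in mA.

With gate tied to drain, V_GS = V_DS ≥ V_GS − V_TN, so the device is in saturation.
KCL at the drain: ½ k_n (V_GS − V_TN)² = (V_DD − V_GS)/R.
Let x = V_GS − 0.35. Then 181 x² + x − 11.35 = 0, giving x = 0.248 V (positive root), so V_GS = 0.598 V.
I_D = (V_DD − V_GS)/R = (11.7 − 0.598) / 49.3 = 0.225 mA.

I_D = 0.225 mA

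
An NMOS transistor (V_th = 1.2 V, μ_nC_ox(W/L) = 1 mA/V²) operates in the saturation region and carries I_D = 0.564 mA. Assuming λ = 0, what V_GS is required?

V_GS = 2.26 V

In saturation I_D = ½ k_n (V_GS − V_th)², so V_GS − V_th = √(2 I_D / k_n) = √(2 × 0.564 / 1) = 1.06 V.
V_GS = 1.2 + 1.06 = 2.26 V.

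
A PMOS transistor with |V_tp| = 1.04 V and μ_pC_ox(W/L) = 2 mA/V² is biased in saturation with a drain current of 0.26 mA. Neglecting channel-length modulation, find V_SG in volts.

V_SG = 1.55 V

In saturation I_D = ½ k_p (V_SG − |V_tp|)², so V_SG − |V_tp| = √(2 I_D / k_p) = √(2 × 0.26 / 2) = 0.51 V.
V_SG = 1.04 + 0.51 = 1.55 V.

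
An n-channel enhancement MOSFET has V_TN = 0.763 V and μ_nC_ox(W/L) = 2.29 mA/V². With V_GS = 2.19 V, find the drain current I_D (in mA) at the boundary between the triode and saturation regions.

At the boundary V_DS = V_ov = V_GS − V_TN = 2.19 − 0.763 = 1.43 V.
I_D = ½ k_n V_ov² = 0.5 × 2.29 × 1.43² = 2.33 mA.

I_D = 2.33 mA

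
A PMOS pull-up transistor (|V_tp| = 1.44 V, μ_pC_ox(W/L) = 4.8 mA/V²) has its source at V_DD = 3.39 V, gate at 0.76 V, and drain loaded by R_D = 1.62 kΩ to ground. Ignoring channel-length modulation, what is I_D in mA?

I_D = 1.85 mA

V_SG = V_DD − V_G = 3.39 − 0.76 = 2.63 V, so V_ov = 2.63 − 1.44 = 1.19 V.
Assume saturation: I_D = ½ k_p V_ov² = 0.5 × 4.8 × 1.19² = 3.4 mA, giving V_SD = V_DD − I_D R_D = 3.39 − 3.4 × 1.62 = -2.12 V.
But -2.12 V < V_ov = 1.19 V, so the device is actually in triode.
In triode I_D = k_p[V_ov V_SD − ½ V_SD²] and I_D = (V_DD − V_SD)/R_D. Equating: 3.89 V_SD² − 10.25 V_SD + 3.39 = 0, giving V_SD = 0.388 V (the root below V_ov).
I_D = (3.39 − 0.388) / 1.62 = 1.85 mA.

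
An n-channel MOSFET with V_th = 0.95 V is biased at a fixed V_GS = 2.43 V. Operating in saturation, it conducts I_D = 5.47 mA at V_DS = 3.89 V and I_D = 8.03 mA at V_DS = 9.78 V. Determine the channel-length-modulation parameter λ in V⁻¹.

With V_GS fixed, I_D ∝ (1 + λ V_DS) in saturation, so I_D2/I_D1 = (1 + λ V_DS2)/(1 + λ V_DS1).
8.03/5.47 = 1.468 = (1 + 9.78 λ)/(1 + 3.89 λ).
Solving: λ (I_D1 V_DS2 − I_D2 V_DS1) = I_D2 − I_D1, so λ = (8.03 − 5.47) / (5.47 × 9.78 − 8.03 × 3.89) = 2.56 / 22.3 = 0.115 V⁻¹.

λ = 0.115 V⁻¹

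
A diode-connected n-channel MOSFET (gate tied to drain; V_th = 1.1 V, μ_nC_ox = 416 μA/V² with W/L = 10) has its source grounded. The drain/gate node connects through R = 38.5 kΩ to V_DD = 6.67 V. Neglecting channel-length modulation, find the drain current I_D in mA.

With gate tied to drain, V_GS = V_DS ≥ V_GS − V_th, so the device is in saturation.
k_n = μ_nC_ox · (W/L) = 4.16 mA/V².
KCL at the drain: ½ k_n (V_GS − V_th)² = (V_DD − V_GS)/R.
Let x = V_GS − 1.1. Then 80.1 x² + x − 5.57 = 0, giving x = 0.258 V (positive root), so V_GS = 1.36 V.
I_D = (V_DD − V_GS)/R = (6.67 − 1.36) / 38.5 = 0.138 mA.

I_D = 0.138 mA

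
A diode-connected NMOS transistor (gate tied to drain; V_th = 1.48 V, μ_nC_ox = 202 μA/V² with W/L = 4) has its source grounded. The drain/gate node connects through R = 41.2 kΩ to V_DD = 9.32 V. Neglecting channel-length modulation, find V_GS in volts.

With gate tied to drain, V_GS = V_DS ≥ V_GS − V_th, so the device is in saturation.
k_n = μ_nC_ox · (W/L) = 0.808 mA/V².
KCL at the drain: ½ k_n (V_GS − V_th)² = (V_DD − V_GS)/R.
Let x = V_GS − 1.48. Then 16.6 x² + x − 7.84 = 0, giving x = 0.657 V (positive root), so V_GS = 2.14 V.
I_D = (V_DD − V_GS)/R = (9.32 − 2.14) / 41.2 = 0.174 mA.

V_GS = 2.14 V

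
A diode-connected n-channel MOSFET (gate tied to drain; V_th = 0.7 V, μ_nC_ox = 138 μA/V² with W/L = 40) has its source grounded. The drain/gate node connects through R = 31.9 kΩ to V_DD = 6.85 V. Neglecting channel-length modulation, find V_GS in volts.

V_GS = 0.959 V

With gate tied to drain, V_GS = V_DS ≥ V_GS − V_th, so the device is in saturation.
k_n = μ_nC_ox · (W/L) = 5.52 mA/V².
KCL at the drain: ½ k_n (V_GS − V_th)² = (V_DD − V_GS)/R.
Let x = V_GS − 0.7. Then 88 x² + x − 6.15 = 0, giving x = 0.259 V (positive root), so V_GS = 0.959 V.
I_D = (V_DD − V_GS)/R = (6.85 − 0.959) / 31.9 = 0.185 mA.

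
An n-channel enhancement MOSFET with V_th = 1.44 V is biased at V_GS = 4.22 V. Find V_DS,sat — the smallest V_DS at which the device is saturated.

The boundary between triode and saturation is V_DS = V_GS − V_th = V_ov.
V_ov = 4.22 − 1.44 = 2.78 V.

V_DS,sat = 2.78 V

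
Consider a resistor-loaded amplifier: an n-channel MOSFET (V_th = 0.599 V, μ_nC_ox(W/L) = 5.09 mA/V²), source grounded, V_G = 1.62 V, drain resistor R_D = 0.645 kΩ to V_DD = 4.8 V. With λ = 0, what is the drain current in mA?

V_GS = V_G = 1.62 V, so V_ov = 1.62 − 0.599 = 1.02 V.
Assume saturation: I_D = ½ k_n V_ov² = 0.5 × 5.09 × 1.02² = 2.65 mA, giving V_DS = V_DD − I_D R_D = 4.8 − 2.65 × 0.645 = 3.09 V.
V_DS = 3.09 V ≥ V_ov = 1.02 V, confirming saturation.

I_D = 2.65 mA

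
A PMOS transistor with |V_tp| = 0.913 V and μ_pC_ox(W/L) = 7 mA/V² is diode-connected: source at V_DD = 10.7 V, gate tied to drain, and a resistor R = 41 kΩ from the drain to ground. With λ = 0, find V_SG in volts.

With gate tied to drain, V_SG = V_SD ≥ V_SG − |V_tp|, so the device is in saturation.
KCL at the drain: ½ k_p (V_SG − |V_tp|)² = (V_DD − V_SG)/R.
Let x = V_SG − 0.913. Then 144 x² + x − 9.787 = 0, giving x = 0.258 V (positive root), so V_SG = 1.17 V.
I_D = (V_DD − V_SG)/R = (10.7 − 1.17) / 41 = 0.232 mA.

V_SG = 1.17 V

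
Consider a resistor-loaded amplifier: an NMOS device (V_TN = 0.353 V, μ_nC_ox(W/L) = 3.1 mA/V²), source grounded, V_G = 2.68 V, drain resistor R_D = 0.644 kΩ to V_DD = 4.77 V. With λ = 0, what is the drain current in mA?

I_D = 5.80 mA

V_GS = V_G = 2.68 V, so V_ov = 2.68 − 0.353 = 2.33 V.
Assume saturation: I_D = ½ k_n V_ov² = 0.5 × 3.1 × 2.33² = 8.39 mA, giving V_DS = V_DD − I_D R_D = 4.77 − 8.39 × 0.644 = -0.635 V.
But -0.635 V < V_ov = 2.33 V, so the device is actually in triode.
In triode I_D = k_n[V_ov V_DS − ½ V_DS²] and I_D = (V_DD − V_DS)/R_D. Equating: 0.998 V_DS² − 5.646 V_DS + 4.77 = 0, giving V_DS = 1.03 V (the root below V_ov).
I_D = (4.77 − 1.03) / 0.644 = 5.8 mA.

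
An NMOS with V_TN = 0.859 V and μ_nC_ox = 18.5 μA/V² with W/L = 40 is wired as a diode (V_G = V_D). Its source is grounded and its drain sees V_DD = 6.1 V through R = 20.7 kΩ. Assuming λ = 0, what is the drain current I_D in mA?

With gate tied to drain, V_GS = V_DS ≥ V_GS − V_TN, so the device is in saturation.
k_n = μ_nC_ox · (W/L) = 0.74 mA/V².
KCL at the drain: ½ k_n (V_GS − V_TN)² = (V_DD − V_GS)/R.
Let x = V_GS − 0.859. Then 7.66 x² + x − 5.241 = 0, giving x = 0.765 V (positive root), so V_GS = 1.62 V.
I_D = (V_DD − V_GS)/R = (6.1 − 1.62) / 20.7 = 0.216 mA.

I_D = 0.216 mA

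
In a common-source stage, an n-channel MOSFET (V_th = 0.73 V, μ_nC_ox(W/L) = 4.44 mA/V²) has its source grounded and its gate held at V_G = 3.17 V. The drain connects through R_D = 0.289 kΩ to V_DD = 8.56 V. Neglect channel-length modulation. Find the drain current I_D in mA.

I_D = 13.2 mA

V_GS = V_G = 3.17 V, so V_ov = 3.17 − 0.73 = 2.44 V.
Assume saturation: I_D = ½ k_n V_ov² = 0.5 × 4.44 × 2.44² = 13.2 mA, giving V_DS = V_DD − I_D R_D = 8.56 − 13.2 × 0.289 = 4.74 V.
V_DS = 4.74 V ≥ V_ov = 2.44 V, confirming saturation.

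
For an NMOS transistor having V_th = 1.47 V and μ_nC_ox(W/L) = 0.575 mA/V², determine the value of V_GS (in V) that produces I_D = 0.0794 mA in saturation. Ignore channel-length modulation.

V_GS = 2.00 V

In saturation I_D = ½ k_n (V_GS − V_th)², so V_GS − V_th = √(2 I_D / k_n) = √(2 × 0.0794 / 0.575) = 0.526 V.
V_GS = 1.47 + 0.526 = 2 V.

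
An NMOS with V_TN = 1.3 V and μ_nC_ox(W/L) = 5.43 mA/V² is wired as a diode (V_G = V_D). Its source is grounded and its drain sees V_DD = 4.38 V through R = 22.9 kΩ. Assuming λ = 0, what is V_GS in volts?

V_GS = 1.51 V

With gate tied to drain, V_GS = V_DS ≥ V_GS − V_TN, so the device is in saturation.
KCL at the drain: ½ k_n (V_GS − V_TN)² = (V_DD − V_GS)/R.
Let x = V_GS − 1.3. Then 62.2 x² + x − 3.08 = 0, giving x = 0.215 V (positive root), so V_GS = 1.51 V.
I_D = (V_DD − V_GS)/R = (4.38 − 1.51) / 22.9 = 0.125 mA.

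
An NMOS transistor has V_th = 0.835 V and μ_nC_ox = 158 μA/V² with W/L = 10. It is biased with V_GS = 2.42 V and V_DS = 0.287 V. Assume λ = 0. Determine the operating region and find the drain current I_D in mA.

Triode; I_D = 0.654 mA

k_n = μ_nC_ox · (W/L) = 1.58 mA/V².
V_ov = V_GS − V_th = 2.42 − 0.835 = 1.58 V.
Since V_DS = 0.287 V < V_ov = 1.58 V, the device is in the triode region.
I_D = k_n [V_ov · V_DS − ½ V_DS²] = 1.58 × [1.58 × 0.287 − 0.5 × 0.287²] = 0.654 mA.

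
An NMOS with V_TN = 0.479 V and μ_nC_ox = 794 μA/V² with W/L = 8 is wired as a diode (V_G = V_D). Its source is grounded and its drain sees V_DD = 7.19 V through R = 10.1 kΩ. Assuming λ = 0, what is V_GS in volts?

With gate tied to drain, V_GS = V_DS ≥ V_GS − V_TN, so the device is in saturation.
k_n = μ_nC_ox · (W/L) = 6.352 mA/V².
KCL at the drain: ½ k_n (V_GS − V_TN)² = (V_DD − V_GS)/R.
Let x = V_GS − 0.479. Then 32.1 x² + x − 6.711 = 0, giving x = 0.442 V (positive root), so V_GS = 0.921 V.
I_D = (V_DD − V_GS)/R = (7.19 − 0.921) / 10.1 = 0.621 mA.

V_GS = 0.921 V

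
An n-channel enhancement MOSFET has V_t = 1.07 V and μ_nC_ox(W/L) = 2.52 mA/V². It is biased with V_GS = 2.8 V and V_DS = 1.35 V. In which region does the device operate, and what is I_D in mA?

V_ov = V_GS − V_t = 2.8 − 1.07 = 1.73 V.
Since V_DS = 1.35 V < V_ov = 1.73 V, the device is in the triode region.
I_D = k_n [V_ov · V_DS − ½ V_DS²] = 2.52 × [1.73 × 1.35 − 0.5 × 1.35²] = 3.59 mA.

Triode; I_D = 3.59 mA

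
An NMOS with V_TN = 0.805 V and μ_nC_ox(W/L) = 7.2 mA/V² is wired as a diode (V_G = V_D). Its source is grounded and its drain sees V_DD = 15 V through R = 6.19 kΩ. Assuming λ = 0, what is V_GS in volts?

With gate tied to drain, V_GS = V_DS ≥ V_GS − V_TN, so the device is in saturation.
KCL at the drain: ½ k_n (V_GS − V_TN)² = (V_DD − V_GS)/R.
Let x = V_GS − 0.805. Then 22.3 x² + x − 14.2 = 0, giving x = 0.776 V (positive root), so V_GS = 1.58 V.
I_D = (V_DD − V_GS)/R = (15 − 1.58) / 6.19 = 2.17 mA.

V_GS = 1.58 V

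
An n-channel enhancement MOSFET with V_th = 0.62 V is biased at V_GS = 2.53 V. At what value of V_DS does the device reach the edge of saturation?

V_DS,sat = 1.91 V

The boundary between triode and saturation is V_DS = V_GS − V_th = V_ov.
V_ov = 2.53 − 0.62 = 1.91 V.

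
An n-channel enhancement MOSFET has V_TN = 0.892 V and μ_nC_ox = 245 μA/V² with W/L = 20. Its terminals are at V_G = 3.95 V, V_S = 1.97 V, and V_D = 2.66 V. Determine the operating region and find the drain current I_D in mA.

Triode; I_D = 2.51 mA

V_GS = V_G − V_S = 3.95 − 1.97 = 1.98 V; V_DS = V_D − V_S = 2.66 − 1.97 = 0.69 V.
k_n = μ_nC_ox · (W/L) = 4.9 mA/V².
V_ov = V_GS − V_TN = 1.98 − 0.892 = 1.09 V.
Since V_DS = 0.69 V < V_ov = 1.09 V, the device is in the triode region.
I_D = k_n [V_ov · V_DS − ½ V_DS²] = 4.9 × [1.09 × 0.69 − 0.5 × 0.69²] = 2.51 mA.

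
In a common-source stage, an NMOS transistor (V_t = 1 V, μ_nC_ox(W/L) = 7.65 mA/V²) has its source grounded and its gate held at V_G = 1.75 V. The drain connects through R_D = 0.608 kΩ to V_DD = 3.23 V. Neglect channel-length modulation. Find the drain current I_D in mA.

V_GS = V_G = 1.75 V, so V_ov = 1.75 − 1 = 0.75 V.
Assume saturation: I_D = ½ k_n V_ov² = 0.5 × 7.65 × 0.75² = 2.15 mA, giving V_DS = V_DD − I_D R_D = 3.23 − 2.15 × 0.608 = 1.92 V.
V_DS = 1.92 V ≥ V_ov = 0.75 V, confirming saturation.

I_D = 2.15 mA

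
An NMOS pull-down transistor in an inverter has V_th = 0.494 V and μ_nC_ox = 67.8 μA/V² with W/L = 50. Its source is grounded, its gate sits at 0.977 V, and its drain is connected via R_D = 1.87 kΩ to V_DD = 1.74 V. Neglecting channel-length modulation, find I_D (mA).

V_GS = V_G = 0.977 V, so V_ov = 0.977 − 0.494 = 0.483 V.
k_n = μ_nC_ox · (W/L) = 3.39 mA/V².
Assume saturation: I_D = ½ k_n V_ov² = 0.5 × 3.39 × 0.483² = 0.395 mA, giving V_DS = V_DD − I_D R_D = 1.74 − 0.395 × 1.87 = 1 V.
V_DS = 1 V ≥ V_ov = 0.483 V, confirming saturation.

I_D = 0.395 mA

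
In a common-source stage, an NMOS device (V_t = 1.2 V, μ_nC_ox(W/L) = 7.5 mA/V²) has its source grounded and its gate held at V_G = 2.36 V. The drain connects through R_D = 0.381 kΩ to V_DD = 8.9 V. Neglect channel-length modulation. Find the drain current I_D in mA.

V_GS = V_G = 2.36 V, so V_ov = 2.36 − 1.2 = 1.16 V.
Assume saturation: I_D = ½ k_n V_ov² = 0.5 × 7.5 × 1.16² = 5.05 mA, giving V_DS = V_DD − I_D R_D = 8.9 − 5.05 × 0.381 = 6.98 V.
V_DS = 6.98 V ≥ V_ov = 1.16 V, confirming saturation.

I_D = 5.05 mA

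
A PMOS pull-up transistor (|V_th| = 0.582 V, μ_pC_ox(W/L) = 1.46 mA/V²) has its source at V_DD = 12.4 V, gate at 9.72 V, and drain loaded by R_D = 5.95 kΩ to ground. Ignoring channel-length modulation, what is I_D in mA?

I_D = 1.95 mA

V_SG = V_DD − V_G = 12.4 − 9.72 = 2.68 V, so V_ov = 2.68 − 0.582 = 2.1 V.
Assume saturation: I_D = ½ k_p V_ov² = 0.5 × 1.46 × 2.1² = 3.21 mA, giving V_SD = V_DD − I_D R_D = 12.4 − 3.21 × 5.95 = -6.72 V.
But -6.72 V < V_ov = 2.1 V, so the device is actually in triode.
In triode I_D = k_p[V_ov V_SD − ½ V_SD²] and I_D = (V_DD − V_SD)/R_D. Equating: 4.34 V_SD² − 19.23 V_SD + 12.4 = 0, giving V_SD = 0.784 V (the root below V_ov).
I_D = (12.4 − 0.784) / 5.95 = 1.95 mA.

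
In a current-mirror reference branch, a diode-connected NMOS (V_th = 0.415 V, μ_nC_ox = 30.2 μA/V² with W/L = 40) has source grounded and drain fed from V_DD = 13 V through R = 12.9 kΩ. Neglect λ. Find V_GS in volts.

With gate tied to drain, V_GS = V_DS ≥ V_GS − V_th, so the device is in saturation.
k_n = μ_nC_ox · (W/L) = 1.208 mA/V².
KCL at the drain: ½ k_n (V_GS − V_th)² = (V_DD − V_GS)/R.
Let x = V_GS − 0.415. Then 7.79 x² + x − 12.59 = 0, giving x = 1.21 V (positive root), so V_GS = 1.62 V.
I_D = (V_DD − V_GS)/R = (13 − 1.62) / 12.9 = 0.882 mA.

V_GS = 1.62 V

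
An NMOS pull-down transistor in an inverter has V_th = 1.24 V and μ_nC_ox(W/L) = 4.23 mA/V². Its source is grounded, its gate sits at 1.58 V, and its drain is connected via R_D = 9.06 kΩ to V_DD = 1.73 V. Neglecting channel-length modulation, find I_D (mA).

V_GS = V_G = 1.58 V, so V_ov = 1.58 − 1.24 = 0.34 V.
Assume saturation: I_D = ½ k_n V_ov² = 0.5 × 4.23 × 0.34² = 0.244 mA, giving V_DS = V_DD − I_D R_D = 1.73 − 0.244 × 9.06 = -0.485 V.
But -0.485 V < V_ov = 0.34 V, so the device is actually in triode.
In triode I_D = k_n[V_ov V_DS − ½ V_DS²] and I_D = (V_DD − V_DS)/R_D. Equating: 19.2 V_DS² − 14.03 V_DS + 1.73 = 0, giving V_DS = 0.157 V (the root below V_ov).
I_D = (1.73 − 0.157) / 9.06 = 0.174 mA.

I_D = 0.174 mA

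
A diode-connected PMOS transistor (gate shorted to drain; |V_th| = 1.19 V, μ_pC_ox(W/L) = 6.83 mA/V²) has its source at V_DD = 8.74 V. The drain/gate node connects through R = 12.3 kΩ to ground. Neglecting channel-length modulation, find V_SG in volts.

With gate tied to drain, V_SG = V_SD ≥ V_SG − |V_th|, so the device is in saturation.
KCL at the drain: ½ k_p (V_SG − |V_th|)² = (V_DD − V_SG)/R.
Let x = V_SG − 1.19. Then 42 x² + x − 7.55 = 0, giving x = 0.412 V (positive root), so V_SG = 1.6 V.
I_D = (V_DD − V_SG)/R = (8.74 − 1.6) / 12.3 = 0.58 mA.

V_SG = 1.60 V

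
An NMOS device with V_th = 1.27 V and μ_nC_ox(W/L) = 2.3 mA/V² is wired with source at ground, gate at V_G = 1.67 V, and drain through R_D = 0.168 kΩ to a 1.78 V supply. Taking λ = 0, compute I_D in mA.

I_D = 0.184 mA

V_GS = V_G = 1.67 V, so V_ov = 1.67 − 1.27 = 0.4 V.
Assume saturation: I_D = ½ k_n V_ov² = 0.5 × 2.3 × 0.4² = 0.184 mA, giving V_DS = V_DD − I_D R_D = 1.78 − 0.184 × 0.168 = 1.75 V.
V_DS = 1.75 V ≥ V_ov = 0.4 V, confirming saturation.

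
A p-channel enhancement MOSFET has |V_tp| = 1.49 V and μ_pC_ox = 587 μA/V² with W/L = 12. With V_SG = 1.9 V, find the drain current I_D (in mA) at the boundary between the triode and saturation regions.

At the boundary V_SD = V_ov = V_SG − |V_tp| = 1.9 − 1.49 = 0.41 V.
k_p = μ_pC_ox · (W/L) = 7.044 mA/V².
I_D = ½ k_p V_ov² = 0.5 × 7.044 × 0.41² = 0.592 mA.

I_D = 0.592 mA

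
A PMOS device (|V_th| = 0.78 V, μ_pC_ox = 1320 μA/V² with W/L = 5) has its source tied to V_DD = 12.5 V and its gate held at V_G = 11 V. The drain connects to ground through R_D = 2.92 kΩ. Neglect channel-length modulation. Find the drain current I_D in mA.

I_D = 1.71 mA

V_SG = V_DD − V_G = 12.5 − 11 = 1.5 V, so V_ov = 1.5 − 0.78 = 0.72 V.
k_p = μ_pC_ox · (W/L) = 6.6 mA/V².
Assume saturation: I_D = ½ k_p V_ov² = 0.5 × 6.6 × 0.72² = 1.71 mA, giving V_SD = V_DD − I_D R_D = 12.5 − 1.71 × 2.92 = 7.5 V.
V_SD = 7.5 V ≥ V_ov = 0.72 V, confirming saturation.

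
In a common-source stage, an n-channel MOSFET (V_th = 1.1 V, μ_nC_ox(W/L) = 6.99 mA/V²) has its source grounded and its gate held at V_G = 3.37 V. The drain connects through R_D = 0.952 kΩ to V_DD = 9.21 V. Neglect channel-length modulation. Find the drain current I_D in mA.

I_D = 8.98 mA

V_GS = V_G = 3.37 V, so V_ov = 3.37 − 1.1 = 2.27 V.
Assume saturation: I_D = ½ k_n V_ov² = 0.5 × 6.99 × 2.27² = 18 mA, giving V_DS = V_DD − I_D R_D = 9.21 − 18 × 0.952 = -7.93 V.
But -7.93 V < V_ov = 2.27 V, so the device is actually in triode.
In triode I_D = k_n[V_ov V_DS − ½ V_DS²] and I_D = (V_DD − V_DS)/R_D. Equating: 3.33 V_DS² − 16.11 V_DS + 9.21 = 0, giving V_DS = 0.663 V (the root below V_ov).
I_D = (9.21 − 0.663) / 0.952 = 8.98 mA.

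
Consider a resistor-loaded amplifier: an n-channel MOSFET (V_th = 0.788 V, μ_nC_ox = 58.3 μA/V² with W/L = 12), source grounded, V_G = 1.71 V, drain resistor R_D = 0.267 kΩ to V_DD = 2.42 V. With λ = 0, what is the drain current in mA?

I_D = 0.297 mA

V_GS = V_G = 1.71 V, so V_ov = 1.71 − 0.788 = 0.922 V.
k_n = μ_nC_ox · (W/L) = 0.6996 mA/V².
Assume saturation: I_D = ½ k_n V_ov² = 0.5 × 0.6996 × 0.922² = 0.297 mA, giving V_DS = V_DD − I_D R_D = 2.42 − 0.297 × 0.267 = 2.34 V.
V_DS = 2.34 V ≥ V_ov = 0.922 V, confirming saturation.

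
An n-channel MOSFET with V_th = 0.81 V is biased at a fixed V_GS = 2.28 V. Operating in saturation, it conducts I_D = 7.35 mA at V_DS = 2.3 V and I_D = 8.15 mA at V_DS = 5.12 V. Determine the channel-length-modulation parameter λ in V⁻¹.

With V_GS fixed, I_D ∝ (1 + λ V_DS) in saturation, so I_D2/I_D1 = (1 + λ V_DS2)/(1 + λ V_DS1).
8.15/7.35 = 1.109 = (1 + 5.12 λ)/(1 + 2.3 λ).
Solving: λ (I_D1 V_DS2 − I_D2 V_DS1) = I_D2 − I_D1, so λ = (8.15 − 7.35) / (7.35 × 5.12 − 8.15 × 2.3) = 0.8 / 18.9 = 0.0424 V⁻¹.

λ = 0.0424 V⁻¹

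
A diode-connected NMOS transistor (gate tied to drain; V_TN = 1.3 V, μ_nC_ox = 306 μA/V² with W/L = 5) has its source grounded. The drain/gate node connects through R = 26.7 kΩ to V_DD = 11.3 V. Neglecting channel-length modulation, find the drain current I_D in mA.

With gate tied to drain, V_GS = V_DS ≥ V_GS − V_TN, so the device is in saturation.
k_n = μ_nC_ox · (W/L) = 1.53 mA/V².
KCL at the drain: ½ k_n (V_GS − V_TN)² = (V_DD − V_GS)/R.
Let x = V_GS − 1.3. Then 20.4 x² + x − 10 = 0, giving x = 0.676 V (positive root), so V_GS = 1.98 V.
I_D = (V_DD − V_GS)/R = (11.3 − 1.98) / 26.7 = 0.349 mA.

I_D = 0.349 mA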